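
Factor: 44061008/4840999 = 2^4 * 17^1*23^1*29^(  -  1)*7043^1*166931^( - 1) 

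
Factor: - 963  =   - 3^2*107^1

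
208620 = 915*228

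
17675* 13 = 229775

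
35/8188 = 35/8188 = 0.00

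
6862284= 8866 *774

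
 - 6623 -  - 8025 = 1402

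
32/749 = 32/749= 0.04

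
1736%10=6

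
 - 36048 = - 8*4506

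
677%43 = 32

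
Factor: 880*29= 25520 = 2^4*5^1*11^1 * 29^1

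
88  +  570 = 658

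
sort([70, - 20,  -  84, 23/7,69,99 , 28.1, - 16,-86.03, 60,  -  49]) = [ - 86.03,  -  84, - 49,  -  20,- 16, 23/7, 28.1, 60,69,70,99 ] 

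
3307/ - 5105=  -  3307/5105 = - 0.65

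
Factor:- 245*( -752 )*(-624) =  - 114965760 =- 2^8*3^1 * 5^1*7^2*13^1*47^1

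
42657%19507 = 3643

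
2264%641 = 341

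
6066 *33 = 200178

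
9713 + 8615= 18328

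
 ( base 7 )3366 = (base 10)1224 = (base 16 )4c8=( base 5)14344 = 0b10011001000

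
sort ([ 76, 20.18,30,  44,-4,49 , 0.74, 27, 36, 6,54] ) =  [  -  4,0.74,6, 20.18, 27,30,36, 44, 49,54,76 ] 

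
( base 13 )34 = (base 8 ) 53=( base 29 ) 1E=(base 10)43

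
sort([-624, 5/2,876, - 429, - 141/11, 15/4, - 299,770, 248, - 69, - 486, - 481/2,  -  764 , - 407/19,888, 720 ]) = [ - 764 ,-624, -486 ,-429, -299, - 481/2,-69, - 407/19, - 141/11, 5/2 , 15/4, 248, 720, 770,876, 888 ]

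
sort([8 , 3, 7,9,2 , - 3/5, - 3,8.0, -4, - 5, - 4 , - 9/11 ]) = [ - 5, - 4, - 4 , - 3 , - 9/11, - 3/5,  2, 3,7, 8,8.0, 9 ] 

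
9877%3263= 88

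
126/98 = 9/7 = 1.29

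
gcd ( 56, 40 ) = 8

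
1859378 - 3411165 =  - 1551787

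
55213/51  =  55213/51 = 1082.61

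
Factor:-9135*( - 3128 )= 28574280 = 2^3*3^2* 5^1*7^1*17^1*23^1*29^1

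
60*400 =24000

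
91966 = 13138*7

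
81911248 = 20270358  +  61640890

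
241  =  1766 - 1525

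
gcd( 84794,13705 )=1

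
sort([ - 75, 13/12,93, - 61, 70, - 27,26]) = [ - 75, - 61, - 27,13/12, 26,70,93]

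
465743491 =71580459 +394163032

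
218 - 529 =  - 311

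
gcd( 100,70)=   10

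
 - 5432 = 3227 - 8659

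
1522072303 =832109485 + 689962818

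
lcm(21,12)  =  84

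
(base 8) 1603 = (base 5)12044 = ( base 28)143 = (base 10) 899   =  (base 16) 383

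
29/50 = 29/50 = 0.58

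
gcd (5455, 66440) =5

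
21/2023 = 3/289 = 0.01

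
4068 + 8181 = 12249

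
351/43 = 8 + 7/43 = 8.16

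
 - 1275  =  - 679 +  - 596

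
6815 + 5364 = 12179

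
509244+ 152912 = 662156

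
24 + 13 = 37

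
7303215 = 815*8961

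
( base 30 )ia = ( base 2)1000100110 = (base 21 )154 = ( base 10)550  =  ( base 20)17A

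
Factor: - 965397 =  -3^1*321799^1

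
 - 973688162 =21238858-994927020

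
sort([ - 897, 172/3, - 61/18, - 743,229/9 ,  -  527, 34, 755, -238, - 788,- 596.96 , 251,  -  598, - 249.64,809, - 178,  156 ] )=[ - 897,-788,-743, - 598, - 596.96,-527,  -  249.64 ,-238,  -  178, -61/18, 229/9, 34,172/3, 156, 251,755, 809]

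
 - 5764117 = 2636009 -8400126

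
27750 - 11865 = 15885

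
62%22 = 18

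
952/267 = 3+151/267= 3.57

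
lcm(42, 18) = 126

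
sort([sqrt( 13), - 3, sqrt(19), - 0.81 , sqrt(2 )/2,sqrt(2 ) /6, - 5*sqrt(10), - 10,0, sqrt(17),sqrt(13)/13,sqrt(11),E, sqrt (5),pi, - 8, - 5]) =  [ - 5*sqrt(10),-10, - 8, - 5, - 3, - 0.81, 0,sqrt(2 ) /6,  sqrt(13 )/13,  sqrt(2)/2, sqrt(5), E,pi , sqrt( 11), sqrt(13),sqrt( 17),sqrt(19) ] 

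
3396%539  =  162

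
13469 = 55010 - 41541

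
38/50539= 38/50539 = 0.00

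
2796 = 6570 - 3774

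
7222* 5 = 36110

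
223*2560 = 570880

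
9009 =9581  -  572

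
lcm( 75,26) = 1950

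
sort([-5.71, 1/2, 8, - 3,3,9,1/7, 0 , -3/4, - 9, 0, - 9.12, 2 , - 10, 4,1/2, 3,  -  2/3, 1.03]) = [  -  10, -9.12, - 9,-5.71,-3, - 3/4,-2/3, 0, 0, 1/7, 1/2,1/2, 1.03, 2,3 , 3,4,8, 9 ]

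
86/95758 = 43/47879 = 0.00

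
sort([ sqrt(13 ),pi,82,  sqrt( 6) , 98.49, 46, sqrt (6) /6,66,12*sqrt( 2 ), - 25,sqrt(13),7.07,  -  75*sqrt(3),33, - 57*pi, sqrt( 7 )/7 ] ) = [ - 57*pi, - 75*sqrt(3 ), - 25, sqrt( 7 )/7, sqrt (6)/6, sqrt( 6),  pi,sqrt( 13 ),sqrt(13 ),7.07, 12*sqrt(2), 33,46,66,82 , 98.49 ] 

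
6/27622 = 3/13811 = 0.00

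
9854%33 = 20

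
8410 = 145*58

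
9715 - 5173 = 4542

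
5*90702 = 453510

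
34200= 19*1800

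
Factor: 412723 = 71^1*5813^1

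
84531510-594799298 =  - 510267788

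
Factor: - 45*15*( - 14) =9450 = 2^1 * 3^3*5^2*7^1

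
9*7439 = 66951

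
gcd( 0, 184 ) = 184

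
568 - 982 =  - 414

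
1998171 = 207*9653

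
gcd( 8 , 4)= 4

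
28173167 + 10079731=38252898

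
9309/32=290  +  29/32 = 290.91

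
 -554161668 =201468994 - 755630662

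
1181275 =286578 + 894697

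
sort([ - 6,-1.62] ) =[-6, - 1.62] 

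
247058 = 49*5042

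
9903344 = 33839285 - 23935941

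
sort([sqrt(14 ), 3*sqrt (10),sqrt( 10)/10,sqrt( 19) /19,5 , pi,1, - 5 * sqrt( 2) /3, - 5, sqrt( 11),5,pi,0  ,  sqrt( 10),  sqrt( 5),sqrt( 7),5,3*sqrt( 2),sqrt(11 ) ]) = [- 5 , - 5*sqrt (2)/3,0,  sqrt( 19) /19,sqrt(10)/10,1,sqrt (5),sqrt ( 7 ),pi,pi, sqrt( 10 ),sqrt ( 11 ),sqrt( 11 ), sqrt( 14 ),  3 * sqrt( 2), 5 , 5,5, 3*sqrt( 10) ]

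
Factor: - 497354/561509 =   -  814/919=- 2^1  *11^1*37^1*919^ ( - 1 ) 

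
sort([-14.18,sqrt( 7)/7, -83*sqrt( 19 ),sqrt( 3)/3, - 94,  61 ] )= [ - 83*sqrt( 19),  -  94,-14.18 , sqrt( 7 )/7,sqrt( 3 ) /3,61 ] 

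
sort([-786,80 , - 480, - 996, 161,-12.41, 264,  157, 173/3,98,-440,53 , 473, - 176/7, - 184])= [ - 996,-786 ,-480, - 440 , - 184, - 176/7, - 12.41 , 53 , 173/3, 80, 98 , 157,161 , 264 , 473]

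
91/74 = 1 + 17/74 = 1.23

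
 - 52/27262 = -1 + 13605/13631  =  - 0.00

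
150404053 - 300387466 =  - 149983413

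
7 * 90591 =634137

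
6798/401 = 6798/401 =16.95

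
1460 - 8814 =-7354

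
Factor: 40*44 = 1760 = 2^5 * 5^1*11^1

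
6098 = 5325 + 773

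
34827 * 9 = 313443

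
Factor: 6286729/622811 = 7^( - 1)*43^1*193^( - 1)*461^( - 1)*146203^1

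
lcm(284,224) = 15904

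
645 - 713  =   - 68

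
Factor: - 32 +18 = - 14 =- 2^1*7^1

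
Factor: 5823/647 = 3^2  =  9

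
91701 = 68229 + 23472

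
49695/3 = 16565 = 16565.00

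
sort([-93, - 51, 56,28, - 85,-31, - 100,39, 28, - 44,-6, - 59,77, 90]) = [ - 100, - 93,  -  85, - 59, - 51,-44, - 31, - 6,28,28,39,56, 77,90] 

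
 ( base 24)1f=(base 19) 21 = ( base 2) 100111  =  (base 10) 39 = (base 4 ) 213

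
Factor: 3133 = 13^1*241^1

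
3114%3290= 3114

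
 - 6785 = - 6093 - 692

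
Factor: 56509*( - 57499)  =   - 13^1 * 4423^1 * 56509^1 = - 3249210991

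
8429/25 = 8429/25  =  337.16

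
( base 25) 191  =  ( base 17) 2g1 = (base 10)851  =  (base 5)11401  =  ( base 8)1523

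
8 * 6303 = 50424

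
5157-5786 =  - 629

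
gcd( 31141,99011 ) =11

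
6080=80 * 76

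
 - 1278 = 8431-9709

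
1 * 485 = 485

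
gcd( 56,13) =1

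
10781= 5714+5067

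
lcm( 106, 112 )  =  5936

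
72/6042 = 12/1007 = 0.01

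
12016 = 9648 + 2368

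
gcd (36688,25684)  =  4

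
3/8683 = 3/8683 = 0.00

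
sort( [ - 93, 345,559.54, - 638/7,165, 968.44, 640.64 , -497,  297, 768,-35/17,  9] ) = [-497, - 93,-638/7,-35/17,9 , 165, 297, 345, 559.54,640.64, 768, 968.44] 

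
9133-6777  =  2356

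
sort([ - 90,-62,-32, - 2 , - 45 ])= [ - 90, - 62,-45,-32, - 2]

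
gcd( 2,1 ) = 1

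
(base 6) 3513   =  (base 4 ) 31011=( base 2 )1101000101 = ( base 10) 837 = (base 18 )2A9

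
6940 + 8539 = 15479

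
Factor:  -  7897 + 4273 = -3624 = - 2^3 *3^1*151^1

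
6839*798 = 5457522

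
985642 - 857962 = 127680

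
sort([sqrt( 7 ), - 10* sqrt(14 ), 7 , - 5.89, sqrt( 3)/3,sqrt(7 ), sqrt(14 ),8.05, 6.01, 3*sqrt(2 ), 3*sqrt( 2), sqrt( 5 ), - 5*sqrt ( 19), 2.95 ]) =[ - 10*sqrt (14),-5*sqrt( 19), - 5.89, sqrt( 3 )/3 , sqrt( 5),sqrt( 7),sqrt (7), 2.95, sqrt(14),3 * sqrt( 2 ),3*sqrt( 2 ),6.01, 7,8.05]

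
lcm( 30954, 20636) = 61908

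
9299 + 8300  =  17599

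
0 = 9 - 9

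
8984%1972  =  1096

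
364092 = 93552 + 270540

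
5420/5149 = 20/19 = 1.05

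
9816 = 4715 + 5101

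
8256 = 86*96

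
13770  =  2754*5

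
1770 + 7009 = 8779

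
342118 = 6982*49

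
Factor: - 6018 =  - 2^1*3^1*17^1*59^1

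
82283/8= 10285 + 3/8 = 10285.38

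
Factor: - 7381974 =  - 2^1* 3^1*1230329^1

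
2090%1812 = 278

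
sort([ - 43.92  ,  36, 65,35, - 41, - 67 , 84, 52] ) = [ - 67, - 43.92, - 41,35, 36,52, 65,84]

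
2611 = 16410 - 13799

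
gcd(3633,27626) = 1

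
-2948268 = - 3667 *804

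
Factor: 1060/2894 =530/1447 = 2^1* 5^1*53^1*1447^( - 1 )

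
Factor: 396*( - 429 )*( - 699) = 2^2*3^4*11^2*13^1*233^1 = 118748916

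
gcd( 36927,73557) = 99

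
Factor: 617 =617^1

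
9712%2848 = 1168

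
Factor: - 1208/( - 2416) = 2^( -1) = 1/2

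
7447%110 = 77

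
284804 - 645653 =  - 360849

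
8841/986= 8 + 953/986 = 8.97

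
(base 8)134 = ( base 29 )35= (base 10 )92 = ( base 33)2q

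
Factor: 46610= 2^1*5^1*59^1 * 79^1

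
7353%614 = 599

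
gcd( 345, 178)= 1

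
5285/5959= 5285/5959  =  0.89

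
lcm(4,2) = 4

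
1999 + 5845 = 7844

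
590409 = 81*7289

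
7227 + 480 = 7707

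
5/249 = 5/249 =0.02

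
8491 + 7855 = 16346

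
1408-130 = 1278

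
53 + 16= 69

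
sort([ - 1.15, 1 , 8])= [ - 1.15 , 1,8] 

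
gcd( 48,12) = 12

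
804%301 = 202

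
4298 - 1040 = 3258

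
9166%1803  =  151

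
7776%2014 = 1734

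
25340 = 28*905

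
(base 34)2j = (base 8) 127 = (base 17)52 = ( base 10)87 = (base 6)223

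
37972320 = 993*38240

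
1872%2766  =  1872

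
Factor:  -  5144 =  - 2^3*643^1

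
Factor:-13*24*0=0^1 =0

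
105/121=105/121 =0.87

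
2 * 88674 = 177348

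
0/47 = 0 = 0.00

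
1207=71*17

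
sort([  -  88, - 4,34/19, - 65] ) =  [ - 88, - 65, - 4,34/19] 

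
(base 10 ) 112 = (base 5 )422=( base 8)160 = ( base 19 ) 5h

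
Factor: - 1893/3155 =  - 3/5 = - 3^1 * 5^( - 1)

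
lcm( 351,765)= 29835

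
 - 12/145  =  -1 + 133/145 = - 0.08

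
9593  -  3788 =5805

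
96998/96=1010 + 19/48 = 1010.40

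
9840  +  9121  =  18961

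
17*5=85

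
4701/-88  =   - 54 +51/88 = -53.42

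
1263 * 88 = 111144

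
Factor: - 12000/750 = -16 = -2^4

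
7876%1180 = 796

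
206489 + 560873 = 767362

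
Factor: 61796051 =31^1*877^1*2273^1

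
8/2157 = 8/2157 = 0.00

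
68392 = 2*34196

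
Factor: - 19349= - 11^1 * 1759^1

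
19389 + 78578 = 97967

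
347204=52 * 6677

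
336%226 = 110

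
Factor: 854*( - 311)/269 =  - 2^1*7^1*61^1*269^( - 1)  *311^1 =-  265594/269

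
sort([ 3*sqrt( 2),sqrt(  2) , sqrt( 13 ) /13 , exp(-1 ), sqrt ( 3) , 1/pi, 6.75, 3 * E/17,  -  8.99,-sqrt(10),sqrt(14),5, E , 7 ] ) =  [  -  8.99, - sqrt(10) , sqrt( 13 ) /13,1/pi,  exp( - 1), 3 * E/17, sqrt( 2), sqrt(3 ) , E , sqrt(14), 3*sqrt( 2),5,6.75,7] 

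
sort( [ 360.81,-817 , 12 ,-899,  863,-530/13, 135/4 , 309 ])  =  [ - 899 , - 817 , - 530/13, 12,135/4,309  ,  360.81 , 863 ]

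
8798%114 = 20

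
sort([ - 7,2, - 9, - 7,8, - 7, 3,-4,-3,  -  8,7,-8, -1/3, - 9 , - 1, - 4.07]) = [-9,- 9, - 8, - 8, - 7, - 7, - 7, - 4.07,  -  4, - 3,-1,-1/3,2,3,  7, 8]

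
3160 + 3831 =6991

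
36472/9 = 36472/9  =  4052.44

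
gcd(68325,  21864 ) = 2733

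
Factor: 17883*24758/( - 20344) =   -  221373657/10172 = -  2^(  -  2)*3^2*  1987^1*2543^( - 1) * 12379^1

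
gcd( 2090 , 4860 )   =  10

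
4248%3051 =1197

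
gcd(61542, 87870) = 6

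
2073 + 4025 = 6098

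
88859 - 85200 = 3659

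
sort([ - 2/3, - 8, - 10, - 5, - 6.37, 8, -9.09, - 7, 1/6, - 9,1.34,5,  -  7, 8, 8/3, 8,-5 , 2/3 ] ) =[  -  10, - 9.09, - 9,  -  8,-7,-7, -6.37,  -  5,-5, - 2/3, 1/6,2/3, 1.34,8/3, 5, 8, 8, 8]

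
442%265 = 177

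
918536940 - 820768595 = 97768345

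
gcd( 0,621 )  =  621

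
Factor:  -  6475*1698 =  - 2^1*3^1*5^2*7^1*37^1*283^1 = - 10994550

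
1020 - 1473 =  - 453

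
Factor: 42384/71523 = 16/27 = 2^4  *  3^(  -  3 )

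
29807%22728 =7079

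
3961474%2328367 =1633107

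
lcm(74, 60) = 2220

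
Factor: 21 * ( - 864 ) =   -  18144 = -  2^5*3^4*7^1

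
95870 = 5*19174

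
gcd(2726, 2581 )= 29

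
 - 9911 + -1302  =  - 11213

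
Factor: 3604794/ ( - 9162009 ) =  - 63242/160737 = - 2^1*3^( - 1)*103^1*131^ ( -1 )*307^1*409^( - 1)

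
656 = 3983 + -3327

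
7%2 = 1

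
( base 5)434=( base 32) 3n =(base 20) 5j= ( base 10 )119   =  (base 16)77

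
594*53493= 31774842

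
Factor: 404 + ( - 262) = 142 = 2^1*71^1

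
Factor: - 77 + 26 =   -  51 = - 3^1*17^1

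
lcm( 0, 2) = 0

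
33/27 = 1 +2/9 = 1.22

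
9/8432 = 9/8432 = 0.00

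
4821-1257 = 3564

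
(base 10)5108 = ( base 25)848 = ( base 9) 7005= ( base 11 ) 3924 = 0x13F4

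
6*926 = 5556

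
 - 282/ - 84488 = 141/42244 = 0.00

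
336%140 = 56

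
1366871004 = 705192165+661678839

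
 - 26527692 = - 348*76229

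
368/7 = 368/7 = 52.57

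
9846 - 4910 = 4936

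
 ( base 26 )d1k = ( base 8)21202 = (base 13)4037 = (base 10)8834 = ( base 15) 293E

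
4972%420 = 352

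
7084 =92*77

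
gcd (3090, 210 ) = 30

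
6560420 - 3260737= 3299683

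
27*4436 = 119772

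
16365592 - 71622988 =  - 55257396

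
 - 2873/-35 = 82 + 3/35 =82.09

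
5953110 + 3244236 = 9197346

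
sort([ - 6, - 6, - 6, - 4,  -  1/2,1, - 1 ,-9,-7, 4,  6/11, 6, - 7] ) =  [ - 9 , -7, - 7,  -  6,  -  6 ,- 6, - 4, - 1 , - 1/2, 6/11 , 1 , 4 , 6 ]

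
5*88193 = 440965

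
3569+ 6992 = 10561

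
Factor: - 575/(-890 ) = 115/178= 2^( - 1)*5^1*23^1*89^( - 1 ) 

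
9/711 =1/79=0.01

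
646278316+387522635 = 1033800951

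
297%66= 33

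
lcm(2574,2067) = 136422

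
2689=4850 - 2161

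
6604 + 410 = 7014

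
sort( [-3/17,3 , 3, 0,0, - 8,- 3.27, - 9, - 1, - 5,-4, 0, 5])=[ - 9, - 8, - 5, - 4, - 3.27, - 1, -3/17,0, 0, 0 , 3, 3, 5 ]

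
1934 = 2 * 967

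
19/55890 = 19/55890 = 0.00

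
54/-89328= - 9/14888 = -  0.00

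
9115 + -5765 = 3350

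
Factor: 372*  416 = 154752 = 2^7*3^1*13^1 * 31^1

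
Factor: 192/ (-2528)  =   - 2^1*3^1*79^( - 1) =-  6/79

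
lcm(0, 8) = 0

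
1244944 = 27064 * 46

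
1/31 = 1/31 = 0.03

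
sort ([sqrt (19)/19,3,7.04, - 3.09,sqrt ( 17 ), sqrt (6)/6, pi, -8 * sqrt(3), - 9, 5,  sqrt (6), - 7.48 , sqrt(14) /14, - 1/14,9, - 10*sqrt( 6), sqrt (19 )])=[ - 10*sqrt(6), - 8*sqrt( 3 ),- 9, - 7.48, - 3.09, - 1/14, sqrt(19)/19, sqrt( 14)/14,  sqrt(6 )/6 , sqrt( 6) , 3, pi,sqrt(17),sqrt(19 ),  5, 7.04, 9]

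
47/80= 47/80  =  0.59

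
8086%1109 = 323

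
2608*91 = 237328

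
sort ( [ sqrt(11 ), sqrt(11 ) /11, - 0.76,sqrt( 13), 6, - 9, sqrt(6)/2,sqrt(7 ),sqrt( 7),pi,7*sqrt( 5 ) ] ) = [-9, - 0.76,sqrt(11)/11, sqrt( 6)/2, sqrt (7), sqrt ( 7),pi, sqrt(11 ),sqrt(13), 6 , 7*sqrt( 5)]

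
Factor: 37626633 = 3^3*11^1*151^1*839^1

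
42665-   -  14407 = 57072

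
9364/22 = 425 + 7/11 =425.64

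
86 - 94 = -8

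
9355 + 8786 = 18141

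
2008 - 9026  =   - 7018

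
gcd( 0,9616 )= 9616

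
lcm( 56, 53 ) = 2968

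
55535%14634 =11633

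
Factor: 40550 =2^1*5^2*811^1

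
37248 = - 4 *( - 9312 )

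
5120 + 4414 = 9534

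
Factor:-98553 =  - 3^1*7^1*13^1*19^2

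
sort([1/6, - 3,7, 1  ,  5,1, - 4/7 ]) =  [ - 3, - 4/7,1/6,1, 1, 5,7 ]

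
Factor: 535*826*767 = 338944970 = 2^1*5^1*7^1 * 13^1*59^2*107^1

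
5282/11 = 480+2/11 = 480.18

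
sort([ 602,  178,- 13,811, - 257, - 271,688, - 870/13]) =[ - 271, - 257,-870/13, - 13,178,602,688, 811 ] 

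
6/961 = 6/961 = 0.01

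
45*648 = 29160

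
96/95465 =96/95465=0.00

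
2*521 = 1042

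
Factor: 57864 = 2^3*3^1 * 2411^1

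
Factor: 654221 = 654221^1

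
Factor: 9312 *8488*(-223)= -2^8 * 3^1*97^1*223^1 * 1061^1 = -17625977088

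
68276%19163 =10787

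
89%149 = 89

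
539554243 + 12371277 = 551925520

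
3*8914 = 26742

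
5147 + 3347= 8494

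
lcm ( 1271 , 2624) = 81344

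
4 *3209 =12836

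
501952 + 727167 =1229119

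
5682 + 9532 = 15214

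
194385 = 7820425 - 7626040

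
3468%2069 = 1399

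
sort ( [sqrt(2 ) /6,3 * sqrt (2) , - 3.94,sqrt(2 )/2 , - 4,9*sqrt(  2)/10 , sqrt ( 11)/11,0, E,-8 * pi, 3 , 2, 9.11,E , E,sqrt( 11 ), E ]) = [ - 8*pi, - 4,-3.94, 0 , sqrt( 2 ) /6,sqrt ( 11 ) /11,sqrt ( 2)/2,9*sqrt( 2)/10, 2, E, E,E, E,3,sqrt(  11) , 3*sqrt( 2),  9.11] 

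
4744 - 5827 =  - 1083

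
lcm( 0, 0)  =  0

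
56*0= 0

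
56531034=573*98658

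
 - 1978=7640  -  9618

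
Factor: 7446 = 2^1 * 3^1*17^1*73^1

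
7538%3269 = 1000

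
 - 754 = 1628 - 2382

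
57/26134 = 57/26134 = 0.00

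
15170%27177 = 15170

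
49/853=49/853 = 0.06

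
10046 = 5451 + 4595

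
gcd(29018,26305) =1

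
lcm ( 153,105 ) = 5355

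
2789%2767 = 22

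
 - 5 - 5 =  - 10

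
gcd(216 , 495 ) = 9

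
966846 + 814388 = 1781234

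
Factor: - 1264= - 2^4*79^1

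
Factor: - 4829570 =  - 2^1*5^1*482957^1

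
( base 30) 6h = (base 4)3011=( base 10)197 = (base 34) 5r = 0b11000101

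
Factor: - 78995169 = - 3^6* 11^1* 9851^1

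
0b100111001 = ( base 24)D1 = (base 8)471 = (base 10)313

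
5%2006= 5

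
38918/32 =19459/16 = 1216.19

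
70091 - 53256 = 16835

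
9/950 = 9/950 = 0.01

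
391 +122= 513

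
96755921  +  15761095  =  112517016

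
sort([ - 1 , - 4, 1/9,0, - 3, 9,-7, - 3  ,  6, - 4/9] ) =[-7, - 4, - 3,-3 , - 1, -4/9, 0, 1/9,6,9]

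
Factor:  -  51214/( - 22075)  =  58/25 = 2^1 * 5^( - 2 )*29^1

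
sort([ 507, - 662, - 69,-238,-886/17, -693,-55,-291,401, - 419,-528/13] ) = [-693,-662,-419,  -  291,-238, - 69, - 55, - 886/17, - 528/13,401,507 ]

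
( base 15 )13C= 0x11A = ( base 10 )282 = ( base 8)432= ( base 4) 10122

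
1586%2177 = 1586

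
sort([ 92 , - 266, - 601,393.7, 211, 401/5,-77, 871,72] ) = [ -601, - 266, - 77,72,401/5,92,211, 393.7,871] 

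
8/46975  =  8/46975 =0.00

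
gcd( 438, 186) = 6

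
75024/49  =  1531 + 5/49 = 1531.10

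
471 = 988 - 517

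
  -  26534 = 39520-66054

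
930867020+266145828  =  1197012848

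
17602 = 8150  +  9452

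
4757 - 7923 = -3166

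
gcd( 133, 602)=7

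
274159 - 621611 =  - 347452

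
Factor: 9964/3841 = 2^2*23^ ( - 1)*47^1 * 53^1 * 167^( - 1 ) 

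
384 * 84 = 32256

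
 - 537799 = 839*( - 641)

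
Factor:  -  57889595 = - 5^1 *83^1*139493^1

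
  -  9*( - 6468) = 58212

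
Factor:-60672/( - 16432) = 48/13 = 2^4 * 3^1 * 13^( - 1)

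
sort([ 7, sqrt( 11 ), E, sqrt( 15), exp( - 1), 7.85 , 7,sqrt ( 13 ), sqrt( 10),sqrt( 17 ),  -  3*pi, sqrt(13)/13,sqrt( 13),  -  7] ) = [ - 3*pi, - 7, sqrt( 13 ) /13, exp(-1 ), E, sqrt( 10),sqrt(11) , sqrt( 13), sqrt ( 13) , sqrt(15), sqrt( 17 ) , 7 , 7, 7.85 ]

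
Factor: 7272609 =3^1*37^1 *65519^1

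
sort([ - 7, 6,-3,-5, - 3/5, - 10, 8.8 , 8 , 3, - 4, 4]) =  [ - 10, - 7 , - 5, - 4, - 3, - 3/5, 3,  4,6, 8,  8.8 ] 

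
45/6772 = 45/6772=0.01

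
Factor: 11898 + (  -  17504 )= -5606 = - 2^1 *2803^1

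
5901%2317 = 1267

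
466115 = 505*923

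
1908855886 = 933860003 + 974995883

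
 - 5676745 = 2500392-8177137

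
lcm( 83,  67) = 5561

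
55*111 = 6105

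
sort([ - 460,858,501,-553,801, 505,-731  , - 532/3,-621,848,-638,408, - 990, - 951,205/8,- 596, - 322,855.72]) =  [-990 , - 951, - 731, - 638, - 621,-596, -553, - 460,- 322,-532/3,205/8,408,501 , 505,801 , 848,855.72,858]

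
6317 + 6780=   13097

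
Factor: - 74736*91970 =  - 6873469920 = - 2^5*3^3*5^1*17^1*173^1* 541^1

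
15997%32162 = 15997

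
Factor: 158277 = 3^1*7^1 * 7537^1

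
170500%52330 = 13510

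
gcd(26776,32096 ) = 8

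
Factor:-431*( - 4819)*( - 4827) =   -  10025625903 = - 3^1*61^1*79^1*431^1*1609^1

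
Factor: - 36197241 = -3^1*2833^1*4259^1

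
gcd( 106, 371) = 53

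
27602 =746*37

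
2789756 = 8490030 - 5700274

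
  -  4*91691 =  - 366764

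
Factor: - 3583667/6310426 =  - 2^ ( - 1) * 3155213^( - 1) * 3583667^1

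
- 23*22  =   - 506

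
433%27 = 1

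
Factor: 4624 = 2^4*17^2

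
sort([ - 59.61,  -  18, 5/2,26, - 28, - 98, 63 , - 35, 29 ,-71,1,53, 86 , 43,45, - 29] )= [  -  98,-71 , - 59.61, - 35, - 29 ,-28,-18,  1,5/2 , 26 , 29, 43 , 45,53 , 63, 86 ] 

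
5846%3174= 2672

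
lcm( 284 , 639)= 2556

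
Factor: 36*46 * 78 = 129168 = 2^4* 3^3*13^1*23^1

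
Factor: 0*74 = 0 = 0^1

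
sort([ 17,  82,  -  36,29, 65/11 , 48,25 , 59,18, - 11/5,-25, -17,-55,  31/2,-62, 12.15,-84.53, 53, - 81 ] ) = [ - 84.53, - 81,  -  62, - 55, - 36,  -  25, - 17, - 11/5,  65/11, 12.15, 31/2,  17, 18,25  ,  29,48, 53 , 59, 82] 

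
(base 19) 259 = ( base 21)1i7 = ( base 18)29g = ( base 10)826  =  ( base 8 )1472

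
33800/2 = 16900=16900.00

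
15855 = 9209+6646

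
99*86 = 8514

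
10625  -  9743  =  882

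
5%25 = 5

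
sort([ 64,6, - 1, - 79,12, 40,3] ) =[-79,-1, 3, 6, 12,40,64 ] 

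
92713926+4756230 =97470156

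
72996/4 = 18249  =  18249.00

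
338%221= 117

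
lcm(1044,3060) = 88740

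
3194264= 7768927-4574663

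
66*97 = 6402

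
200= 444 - 244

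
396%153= 90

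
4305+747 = 5052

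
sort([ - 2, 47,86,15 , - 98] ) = [ - 98 , - 2,  15,47,86]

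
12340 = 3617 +8723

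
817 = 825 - 8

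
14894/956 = 15 + 277/478 = 15.58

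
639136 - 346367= 292769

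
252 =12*21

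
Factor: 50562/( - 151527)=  - 2^1*3^1*53^1*953^( -1 ) = - 318/953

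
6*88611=531666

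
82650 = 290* 285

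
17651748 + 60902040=78553788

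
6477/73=6477/73= 88.73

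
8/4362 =4/2181 =0.00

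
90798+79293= 170091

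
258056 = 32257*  8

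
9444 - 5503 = 3941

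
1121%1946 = 1121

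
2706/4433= 246/403 = 0.61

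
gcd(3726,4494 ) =6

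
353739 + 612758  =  966497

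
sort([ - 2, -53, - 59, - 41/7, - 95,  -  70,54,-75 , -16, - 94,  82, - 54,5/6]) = [-95,  -  94, - 75, - 70, - 59, - 54, - 53,-16, - 41/7,- 2,5/6,54,  82]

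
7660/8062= 3830/4031 = 0.95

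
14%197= 14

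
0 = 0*8728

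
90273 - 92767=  - 2494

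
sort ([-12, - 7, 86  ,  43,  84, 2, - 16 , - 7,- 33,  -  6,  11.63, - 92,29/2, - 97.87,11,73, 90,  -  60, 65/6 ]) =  [ - 97.87, - 92, - 60, - 33, - 16, - 12, - 7,-7, - 6,2,65/6 , 11,  11.63,29/2, 43, 73,84,86,90 ]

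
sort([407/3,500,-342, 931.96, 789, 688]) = [-342, 407/3, 500, 688,789, 931.96 ]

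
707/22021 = 707/22021 = 0.03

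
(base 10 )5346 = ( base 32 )572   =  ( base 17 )1188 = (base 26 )7ng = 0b1010011100010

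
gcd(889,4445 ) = 889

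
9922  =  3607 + 6315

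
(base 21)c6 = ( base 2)100000010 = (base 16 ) 102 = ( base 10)258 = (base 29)8q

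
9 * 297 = 2673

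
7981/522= 7981/522= 15.29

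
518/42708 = 259/21354 = 0.01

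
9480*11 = 104280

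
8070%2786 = 2498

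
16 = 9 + 7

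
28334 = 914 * 31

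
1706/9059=1706/9059=0.19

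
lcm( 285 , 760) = 2280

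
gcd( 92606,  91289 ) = 1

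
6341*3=19023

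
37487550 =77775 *482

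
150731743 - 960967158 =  - 810235415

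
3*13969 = 41907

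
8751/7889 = 1 + 862/7889 = 1.11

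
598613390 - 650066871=-51453481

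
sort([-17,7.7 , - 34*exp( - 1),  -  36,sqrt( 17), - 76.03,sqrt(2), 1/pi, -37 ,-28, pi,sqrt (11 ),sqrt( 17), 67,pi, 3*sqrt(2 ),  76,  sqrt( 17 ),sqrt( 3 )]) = [ - 76.03, - 37, - 36, - 28,  -  17, - 34* exp( - 1 ),1/pi , sqrt ( 2 ),sqrt( 3 ), pi,pi,  sqrt(11 ), sqrt ( 17 ), sqrt(17 ),sqrt (17), 3*sqrt (2 ), 7.7, 67, 76]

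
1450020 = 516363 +933657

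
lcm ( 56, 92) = 1288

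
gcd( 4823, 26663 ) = 91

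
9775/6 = 1629 + 1/6 =1629.17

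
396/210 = 66/35  =  1.89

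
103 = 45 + 58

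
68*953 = 64804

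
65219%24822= 15575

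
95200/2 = 47600 = 47600.00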